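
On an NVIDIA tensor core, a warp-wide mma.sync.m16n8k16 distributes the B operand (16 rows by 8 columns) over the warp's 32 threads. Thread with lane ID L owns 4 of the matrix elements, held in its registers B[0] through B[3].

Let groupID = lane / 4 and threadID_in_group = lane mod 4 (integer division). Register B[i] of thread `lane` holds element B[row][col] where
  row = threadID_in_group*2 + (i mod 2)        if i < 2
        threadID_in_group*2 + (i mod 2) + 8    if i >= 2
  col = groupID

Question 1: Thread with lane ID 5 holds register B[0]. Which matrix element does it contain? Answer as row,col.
lane 5->5/4=1, 5 mod 4=1
i=0  r:2·1+0+0->2  c:1

2,1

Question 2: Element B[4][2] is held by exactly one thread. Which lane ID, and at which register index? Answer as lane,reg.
10,0

c=2→G=2  r=4→rhi=0,T=2,p=0
L=2*4+2=10  i=0*2+0=0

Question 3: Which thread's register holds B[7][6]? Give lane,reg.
27,1

c:6=>grp=6  r:7=>rB=0,tig=3,lo=1
L=6*4+3=27  i=0*2+1=1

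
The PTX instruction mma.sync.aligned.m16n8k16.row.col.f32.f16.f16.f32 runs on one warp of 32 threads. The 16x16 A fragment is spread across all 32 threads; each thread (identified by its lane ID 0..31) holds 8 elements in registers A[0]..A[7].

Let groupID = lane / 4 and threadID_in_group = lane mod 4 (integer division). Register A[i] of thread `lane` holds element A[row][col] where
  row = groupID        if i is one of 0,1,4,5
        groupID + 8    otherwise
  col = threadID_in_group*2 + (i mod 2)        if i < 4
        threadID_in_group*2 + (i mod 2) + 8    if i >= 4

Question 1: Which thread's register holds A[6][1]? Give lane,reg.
r:6=>grp=6,rB=0  c:1=>cB=0,tig=0,lo=1
L=6*4+0=24  i=0*4+0*2+1=1

24,1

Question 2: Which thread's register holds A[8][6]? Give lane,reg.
r=8⇒gr=0,Rb=1  c=6⇒Cb=0,th=3,odd=0
L=0*4+3=3  i=0*4+1*2+0=2

3,2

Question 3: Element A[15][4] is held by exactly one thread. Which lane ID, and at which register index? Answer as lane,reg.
30,2

r: 15->gid=7,r8=1  c: 4->c8=0,tid=2,i&1=0
L=7*4+2=30  i=0*4+1*2+0=2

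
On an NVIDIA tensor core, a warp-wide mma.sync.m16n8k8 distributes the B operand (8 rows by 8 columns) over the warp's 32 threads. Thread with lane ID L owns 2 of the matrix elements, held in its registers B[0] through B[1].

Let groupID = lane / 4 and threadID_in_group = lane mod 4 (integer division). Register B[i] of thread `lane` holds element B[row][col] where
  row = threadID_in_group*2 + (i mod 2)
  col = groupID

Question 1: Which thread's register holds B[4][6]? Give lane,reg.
c=6⇒gr=6  r=4⇒th=2,odd=0
L=6*4+2=26  i=0=0

26,0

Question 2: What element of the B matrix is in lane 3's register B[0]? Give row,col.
6,0

L=3⇒gr=3>>2=0, th=3&3=3
[0]⇒row 3·2+0=6  col gr=0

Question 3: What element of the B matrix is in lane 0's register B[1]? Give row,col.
lane 0->0/4=0, 0 mod 4=0
i=1  r:2·0+1->1  c:0

1,0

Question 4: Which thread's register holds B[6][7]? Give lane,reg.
c=7→G=7  r=6→T=3,p=0
L=7*4+3=31  i=0=0

31,0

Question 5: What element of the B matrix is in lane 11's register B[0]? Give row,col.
6,2

11: grp=2,tig=3
[0] (3*2+0,2) = (6,2)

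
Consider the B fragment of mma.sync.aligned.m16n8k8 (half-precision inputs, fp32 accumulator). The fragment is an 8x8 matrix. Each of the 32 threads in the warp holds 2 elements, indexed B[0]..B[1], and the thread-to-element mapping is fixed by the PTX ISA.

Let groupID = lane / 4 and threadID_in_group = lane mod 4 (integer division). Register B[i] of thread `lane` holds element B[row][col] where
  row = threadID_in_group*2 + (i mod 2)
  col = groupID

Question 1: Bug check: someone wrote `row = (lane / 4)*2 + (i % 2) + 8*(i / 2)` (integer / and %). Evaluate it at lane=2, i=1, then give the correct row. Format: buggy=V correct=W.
`(lane / 4)*2 + (i % 2) + 8*(i / 2)`[2,1]->1
2: g=0,t=2
[1] (2*2+1,0) = (5,0)
row: 1 vs 5

buggy=1 correct=5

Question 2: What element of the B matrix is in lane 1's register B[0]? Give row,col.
L=1=>grp=1>>2=0, tig=1&3=1
[0]=>row 1·2+0=2  col grp=0

2,0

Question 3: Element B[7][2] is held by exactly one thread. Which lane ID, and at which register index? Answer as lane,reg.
11,1

c:2=>grp=2  r:7=>tig=3,lo=1
L=2*4+3=11  i=1=1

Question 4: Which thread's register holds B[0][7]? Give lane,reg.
c=7→G=7  r=0→T=0,p=0
L=7*4+0=28  i=0=0

28,0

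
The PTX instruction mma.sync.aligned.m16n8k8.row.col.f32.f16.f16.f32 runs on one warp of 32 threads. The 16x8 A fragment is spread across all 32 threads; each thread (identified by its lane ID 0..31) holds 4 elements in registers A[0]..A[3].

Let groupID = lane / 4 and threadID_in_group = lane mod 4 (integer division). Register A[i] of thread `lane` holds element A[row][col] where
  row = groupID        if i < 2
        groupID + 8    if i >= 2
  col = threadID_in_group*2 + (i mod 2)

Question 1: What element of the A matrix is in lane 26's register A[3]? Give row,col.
lane 26: g=6 (26/4), t=2 (26%4)
i=3: r=6+8=14, c=2*2+1=5

14,5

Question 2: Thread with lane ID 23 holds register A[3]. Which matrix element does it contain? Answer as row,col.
lane 23: gr=5 (23/4), th=3 (23%4)
i=3: r=5+8=13, c=3*2+1=7

13,7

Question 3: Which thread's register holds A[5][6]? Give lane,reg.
23,0

r:5=>grp=5,rB=0  c:6=>tig=3,lo=0
L=5*4+3=23  i=0*2+0=0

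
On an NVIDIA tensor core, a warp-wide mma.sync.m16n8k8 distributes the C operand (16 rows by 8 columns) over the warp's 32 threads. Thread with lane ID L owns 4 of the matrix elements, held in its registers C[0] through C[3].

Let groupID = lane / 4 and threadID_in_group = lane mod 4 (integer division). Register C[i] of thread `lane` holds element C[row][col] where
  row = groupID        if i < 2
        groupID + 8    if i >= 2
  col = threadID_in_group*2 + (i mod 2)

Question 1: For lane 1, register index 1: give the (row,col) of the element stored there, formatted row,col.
0,3

L=1⇒gr=1>>2=0, th=1&3=1
[1]⇒row 0+0=0  col 1·2+1=3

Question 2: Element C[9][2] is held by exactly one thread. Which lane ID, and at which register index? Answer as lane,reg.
r: 9->gid=1,r8=1  c: 2->tid=1,i&1=0
L=1*4+1=5  i=1*2+0=2

5,2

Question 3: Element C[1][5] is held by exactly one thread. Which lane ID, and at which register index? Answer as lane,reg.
6,1

r:1=>grp=1,rB=0  c:5=>tig=2,lo=1
L=1*4+2=6  i=0*2+1=1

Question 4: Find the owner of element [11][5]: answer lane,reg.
14,3

r=11→G=3,rhi=1  c=5→T=2,p=1
L=3*4+2=14  i=1*2+1=3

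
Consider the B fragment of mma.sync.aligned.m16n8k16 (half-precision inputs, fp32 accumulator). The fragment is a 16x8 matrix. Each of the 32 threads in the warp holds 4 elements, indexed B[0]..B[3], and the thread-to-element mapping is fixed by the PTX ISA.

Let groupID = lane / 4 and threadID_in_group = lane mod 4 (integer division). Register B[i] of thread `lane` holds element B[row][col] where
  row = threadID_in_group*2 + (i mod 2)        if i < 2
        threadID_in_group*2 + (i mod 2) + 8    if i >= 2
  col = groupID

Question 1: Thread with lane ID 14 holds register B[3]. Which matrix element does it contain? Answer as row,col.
L=14→G=14>>2=3, T=14&3=2
[3]→row 2·2+1+8=13  col G=3

13,3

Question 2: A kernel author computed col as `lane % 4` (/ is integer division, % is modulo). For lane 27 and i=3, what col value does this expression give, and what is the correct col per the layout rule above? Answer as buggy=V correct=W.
`lane % 4`[27,3]->3
L=27->g=27>>2=6, t=27&3=3
[3]->row 3·2+1+8=15  col g=6
col: 3 vs 6

buggy=3 correct=6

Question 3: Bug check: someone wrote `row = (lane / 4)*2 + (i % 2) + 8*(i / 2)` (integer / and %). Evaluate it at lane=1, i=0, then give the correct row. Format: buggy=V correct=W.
buggy=0 correct=2

`(lane / 4)*2 + (i % 2) + 8*(i / 2)`[1,0]⇒0
L=1⇒gr=1>>2=0, th=1&3=1
[0]⇒row 1·2+0+0=2  col gr=0
row: 0 vs 2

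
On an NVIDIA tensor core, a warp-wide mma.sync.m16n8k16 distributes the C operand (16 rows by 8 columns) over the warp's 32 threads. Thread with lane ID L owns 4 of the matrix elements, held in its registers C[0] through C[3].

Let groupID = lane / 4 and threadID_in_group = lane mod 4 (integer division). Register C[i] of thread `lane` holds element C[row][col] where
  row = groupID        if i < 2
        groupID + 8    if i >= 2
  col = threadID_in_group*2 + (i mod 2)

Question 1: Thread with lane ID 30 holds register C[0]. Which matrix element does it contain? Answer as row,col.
7,4

L=30->g=30>>2=7, t=30&3=2
[0]->row 7+0=7  col 2·2+0=4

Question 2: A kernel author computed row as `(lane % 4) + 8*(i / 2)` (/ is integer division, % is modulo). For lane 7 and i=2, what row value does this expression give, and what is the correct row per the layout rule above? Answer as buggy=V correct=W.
buggy=11 correct=9

`(lane % 4) + 8*(i / 2)`[7,2]->11
L=7->gid=7>>2=1, tid=7&3=3
[2]->row 1+8=9  col 3·2+0=6
row: 11 vs 9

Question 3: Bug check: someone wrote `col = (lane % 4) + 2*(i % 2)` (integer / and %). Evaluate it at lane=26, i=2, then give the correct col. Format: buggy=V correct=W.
buggy=2 correct=4

`(lane % 4) + 2*(i % 2)`[26,2]->2
L=26->g=26>>2=6, t=26&3=2
[2]->row 6+8=14  col 2·2+0=4
col: 2 vs 4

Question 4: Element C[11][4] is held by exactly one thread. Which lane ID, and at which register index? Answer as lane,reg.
r=11→G=3,rhi=1  c=4→T=2,p=0
L=3*4+2=14  i=1*2+0=2

14,2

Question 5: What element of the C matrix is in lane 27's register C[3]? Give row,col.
14,7

lane 27: gid=6 (27/4), tid=3 (27%4)
i=3: r=6+8=14, c=3*2+1=7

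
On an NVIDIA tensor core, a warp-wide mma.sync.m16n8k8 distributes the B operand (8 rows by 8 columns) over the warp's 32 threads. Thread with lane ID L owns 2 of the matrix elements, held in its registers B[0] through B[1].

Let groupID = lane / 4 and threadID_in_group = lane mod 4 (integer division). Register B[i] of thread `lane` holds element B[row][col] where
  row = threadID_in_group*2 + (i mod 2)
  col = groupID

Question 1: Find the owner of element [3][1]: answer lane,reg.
c=1→G=1  r=3→T=1,p=1
L=1*4+1=5  i=1=1

5,1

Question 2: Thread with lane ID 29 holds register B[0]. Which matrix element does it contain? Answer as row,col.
L=29->g=29>>2=7, t=29&3=1
[0]->row 1·2+0=2  col g=7

2,7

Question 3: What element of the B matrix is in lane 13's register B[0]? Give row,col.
2,3

L=13→G=13>>2=3, T=13&3=1
[0]→row 1·2+0=2  col G=3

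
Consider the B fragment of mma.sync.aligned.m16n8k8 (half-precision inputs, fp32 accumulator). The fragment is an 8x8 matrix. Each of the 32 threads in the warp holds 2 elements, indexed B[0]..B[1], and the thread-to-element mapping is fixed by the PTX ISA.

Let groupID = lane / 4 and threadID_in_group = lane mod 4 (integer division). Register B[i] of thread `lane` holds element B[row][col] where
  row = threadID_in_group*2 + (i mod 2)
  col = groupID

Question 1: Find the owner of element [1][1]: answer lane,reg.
4,1

c=1⇒gr=1  r=1⇒th=0,odd=1
L=1*4+0=4  i=1=1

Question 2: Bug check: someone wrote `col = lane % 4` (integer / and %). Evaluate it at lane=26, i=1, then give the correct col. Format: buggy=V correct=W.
`lane % 4`[26,1]->2
L=26->g=26>>2=6, t=26&3=2
[1]->row 2·2+1=5  col g=6
col: 2 vs 6

buggy=2 correct=6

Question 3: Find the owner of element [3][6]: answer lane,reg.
25,1

c=6→G=6  r=3→T=1,p=1
L=6*4+1=25  i=1=1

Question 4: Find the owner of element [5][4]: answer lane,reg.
18,1

c:4=>grp=4  r:5=>tig=2,lo=1
L=4*4+2=18  i=1=1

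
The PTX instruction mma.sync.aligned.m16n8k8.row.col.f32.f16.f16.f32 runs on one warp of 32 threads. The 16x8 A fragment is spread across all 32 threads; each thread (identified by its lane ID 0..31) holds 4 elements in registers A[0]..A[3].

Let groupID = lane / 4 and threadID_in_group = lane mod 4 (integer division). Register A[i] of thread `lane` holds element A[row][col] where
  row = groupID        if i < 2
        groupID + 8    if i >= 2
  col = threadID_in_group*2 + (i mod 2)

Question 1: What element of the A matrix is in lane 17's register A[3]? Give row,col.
12,3

lane 17: gid=4 (17/4), tid=1 (17%4)
i=3: r=4+8=12, c=1*2+1=3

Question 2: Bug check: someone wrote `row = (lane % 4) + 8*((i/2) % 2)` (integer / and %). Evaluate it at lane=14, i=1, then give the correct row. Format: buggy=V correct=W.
`(lane % 4) + 8*((i/2) % 2)`[14,1]->2
L=14->g=14>>2=3, t=14&3=2
[1]->row 3+0=3  col 2·2+1=5
row: 2 vs 3

buggy=2 correct=3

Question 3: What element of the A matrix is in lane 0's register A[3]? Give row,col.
L=0→G=0>>2=0, T=0&3=0
[3]→row 0+8=8  col 0·2+1=1

8,1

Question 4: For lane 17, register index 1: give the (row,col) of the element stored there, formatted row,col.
L=17⇒gr=17>>2=4, th=17&3=1
[1]⇒row 4+0=4  col 1·2+1=3

4,3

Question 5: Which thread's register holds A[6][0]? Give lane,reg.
24,0

r=6->g=6,rb=0  c=0->t=0,b0=0
L=6*4+0=24  i=0*2+0=0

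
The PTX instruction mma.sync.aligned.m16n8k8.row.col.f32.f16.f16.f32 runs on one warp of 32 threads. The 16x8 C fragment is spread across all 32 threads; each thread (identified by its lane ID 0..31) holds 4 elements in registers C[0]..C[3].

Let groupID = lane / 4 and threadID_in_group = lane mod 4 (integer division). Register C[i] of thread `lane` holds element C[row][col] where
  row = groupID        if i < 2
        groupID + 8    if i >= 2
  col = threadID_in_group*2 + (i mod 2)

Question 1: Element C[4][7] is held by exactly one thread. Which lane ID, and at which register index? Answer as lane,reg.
19,1

r=4⇒gr=4,Rb=0  c=7⇒th=3,odd=1
L=4*4+3=19  i=0*2+1=1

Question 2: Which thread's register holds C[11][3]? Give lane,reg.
13,3

r=11⇒gr=3,Rb=1  c=3⇒th=1,odd=1
L=3*4+1=13  i=1*2+1=3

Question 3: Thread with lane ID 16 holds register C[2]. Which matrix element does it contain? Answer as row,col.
lane 16: g=4 (16/4), t=0 (16%4)
i=2: r=4+8=12, c=0*2+0=0

12,0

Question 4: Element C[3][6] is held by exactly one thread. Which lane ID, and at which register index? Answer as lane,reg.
r=3⇒gr=3,Rb=0  c=6⇒th=3,odd=0
L=3*4+3=15  i=0*2+0=0

15,0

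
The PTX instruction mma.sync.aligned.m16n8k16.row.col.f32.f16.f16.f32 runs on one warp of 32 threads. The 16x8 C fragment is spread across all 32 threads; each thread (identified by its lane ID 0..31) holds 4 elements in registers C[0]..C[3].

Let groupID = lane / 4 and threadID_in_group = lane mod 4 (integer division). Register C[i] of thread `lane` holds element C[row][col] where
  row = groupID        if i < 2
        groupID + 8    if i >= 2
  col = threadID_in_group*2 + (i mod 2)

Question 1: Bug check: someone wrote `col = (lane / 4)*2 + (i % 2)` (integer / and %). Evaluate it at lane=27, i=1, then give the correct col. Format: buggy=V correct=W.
`(lane / 4)*2 + (i % 2)`[27,1]→13
lane 27→27/4=6, 27 mod 4=3
i=1  r:6+0→6  c:2·3+1→7
col: 13 vs 7

buggy=13 correct=7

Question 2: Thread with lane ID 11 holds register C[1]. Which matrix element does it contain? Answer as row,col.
L=11=>grp=11>>2=2, tig=11&3=3
[1]=>row 2+0=2  col 3·2+1=7

2,7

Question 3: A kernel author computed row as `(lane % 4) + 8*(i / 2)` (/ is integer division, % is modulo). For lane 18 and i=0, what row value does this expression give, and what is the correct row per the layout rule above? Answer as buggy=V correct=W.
buggy=2 correct=4

`(lane % 4) + 8*(i / 2)`[18,0]->2
L=18->g=18>>2=4, t=18&3=2
[0]->row 4+0=4  col 2·2+0=4
row: 2 vs 4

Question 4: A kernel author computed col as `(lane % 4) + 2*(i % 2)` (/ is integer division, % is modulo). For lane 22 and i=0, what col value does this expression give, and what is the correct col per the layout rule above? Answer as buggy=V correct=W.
`(lane % 4) + 2*(i % 2)`[22,0]⇒2
22: gr=5,th=2
[0] (5+0,2*2+0) = (5,4)
col: 2 vs 4

buggy=2 correct=4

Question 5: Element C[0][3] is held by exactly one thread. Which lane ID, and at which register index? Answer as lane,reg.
r=0→G=0,rhi=0  c=3→T=1,p=1
L=0*4+1=1  i=0*2+1=1

1,1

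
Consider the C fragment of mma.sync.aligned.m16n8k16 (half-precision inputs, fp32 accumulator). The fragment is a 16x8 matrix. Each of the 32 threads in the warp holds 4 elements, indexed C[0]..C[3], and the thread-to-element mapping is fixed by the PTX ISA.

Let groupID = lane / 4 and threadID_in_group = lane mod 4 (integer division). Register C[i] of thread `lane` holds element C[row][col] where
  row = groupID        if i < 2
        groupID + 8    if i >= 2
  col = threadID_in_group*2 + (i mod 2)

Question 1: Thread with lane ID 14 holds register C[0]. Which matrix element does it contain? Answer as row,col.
3,4

14: grp=3,tig=2
[0] (3+0,2*2+0) = (3,4)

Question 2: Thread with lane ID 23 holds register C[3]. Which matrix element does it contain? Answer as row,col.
13,7

lane 23: G=5 (23/4), T=3 (23%4)
i=3: r=5+8=13, c=3*2+1=7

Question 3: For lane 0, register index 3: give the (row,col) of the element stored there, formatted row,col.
0: g=0,t=0
[3] (0+8,0*2+1) = (8,1)

8,1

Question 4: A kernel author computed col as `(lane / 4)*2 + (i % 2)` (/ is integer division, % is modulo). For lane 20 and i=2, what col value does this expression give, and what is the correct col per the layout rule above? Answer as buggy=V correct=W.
buggy=10 correct=0

`(lane / 4)*2 + (i % 2)`[20,2]=>10
L=20=>grp=20>>2=5, tig=20&3=0
[2]=>row 5+8=13  col 0·2+0=0
col: 10 vs 0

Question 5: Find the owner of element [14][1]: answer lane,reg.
r=14⇒gr=6,Rb=1  c=1⇒th=0,odd=1
L=6*4+0=24  i=1*2+1=3

24,3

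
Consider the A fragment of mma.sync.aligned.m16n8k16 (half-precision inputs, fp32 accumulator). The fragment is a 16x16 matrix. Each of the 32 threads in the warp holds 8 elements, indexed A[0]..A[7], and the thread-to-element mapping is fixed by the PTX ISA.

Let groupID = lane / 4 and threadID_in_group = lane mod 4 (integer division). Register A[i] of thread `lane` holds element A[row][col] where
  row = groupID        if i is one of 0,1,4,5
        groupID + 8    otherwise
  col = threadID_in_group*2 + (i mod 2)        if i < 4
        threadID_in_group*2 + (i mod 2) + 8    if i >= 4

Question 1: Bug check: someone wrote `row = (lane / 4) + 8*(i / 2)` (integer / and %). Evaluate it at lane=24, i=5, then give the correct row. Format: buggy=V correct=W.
`(lane / 4) + 8*(i / 2)`[24,5]⇒22
lane 24: gr=6 (24/4), th=0 (24%4)
i=5: r=6+0=6, c=0*2+1+8=9
row: 22 vs 6

buggy=22 correct=6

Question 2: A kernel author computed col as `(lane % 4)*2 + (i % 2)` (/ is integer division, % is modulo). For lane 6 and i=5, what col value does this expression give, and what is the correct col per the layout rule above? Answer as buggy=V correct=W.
`(lane % 4)*2 + (i % 2)`[6,5]->5
lane 6->6/4=1, 6 mod 4=2
i=5  r:1+0->1  c:2·2+1+8->13
col: 5 vs 13

buggy=5 correct=13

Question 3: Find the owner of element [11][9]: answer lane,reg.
12,7

r=11->g=3,rb=1  c=9->cb=1,t=0,b0=1
L=3*4+0=12  i=1*4+1*2+1=7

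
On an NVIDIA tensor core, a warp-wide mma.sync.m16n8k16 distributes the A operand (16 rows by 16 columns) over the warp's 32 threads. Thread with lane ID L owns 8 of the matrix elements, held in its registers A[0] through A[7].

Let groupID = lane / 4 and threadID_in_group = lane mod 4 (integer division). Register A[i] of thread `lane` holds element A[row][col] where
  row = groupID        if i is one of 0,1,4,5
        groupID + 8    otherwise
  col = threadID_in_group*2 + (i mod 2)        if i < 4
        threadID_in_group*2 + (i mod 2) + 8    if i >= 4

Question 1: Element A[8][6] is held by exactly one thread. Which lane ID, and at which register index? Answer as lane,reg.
3,2

r:8=>grp=0,rB=1  c:6=>cB=0,tig=3,lo=0
L=0*4+3=3  i=0*4+1*2+0=2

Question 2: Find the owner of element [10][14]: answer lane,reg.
r=10→G=2,rhi=1  c=14→chi=1,T=3,p=0
L=2*4+3=11  i=1*4+1*2+0=6

11,6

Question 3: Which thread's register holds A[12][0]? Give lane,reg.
16,2

r:12=>grp=4,rB=1  c:0=>cB=0,tig=0,lo=0
L=4*4+0=16  i=0*4+1*2+0=2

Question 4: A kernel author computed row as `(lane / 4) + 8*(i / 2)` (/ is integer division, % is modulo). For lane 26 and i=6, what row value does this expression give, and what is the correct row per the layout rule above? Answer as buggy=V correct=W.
`(lane / 4) + 8*(i / 2)`[26,6]->30
L=26->gid=26>>2=6, tid=26&3=2
[6]->row 6+8=14  col 2·2+0+8=12
row: 30 vs 14

buggy=30 correct=14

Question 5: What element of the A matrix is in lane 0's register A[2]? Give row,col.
lane 0: gr=0 (0/4), th=0 (0%4)
i=2: r=0+8=8, c=0*2+0+0=0

8,0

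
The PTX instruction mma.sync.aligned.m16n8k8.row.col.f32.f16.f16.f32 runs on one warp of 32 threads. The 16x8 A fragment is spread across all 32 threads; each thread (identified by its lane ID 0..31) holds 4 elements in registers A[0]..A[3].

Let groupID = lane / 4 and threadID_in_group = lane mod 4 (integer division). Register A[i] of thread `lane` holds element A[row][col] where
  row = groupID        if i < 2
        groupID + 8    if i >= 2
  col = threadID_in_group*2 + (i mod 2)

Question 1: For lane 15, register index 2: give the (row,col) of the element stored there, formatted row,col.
lane 15: gr=3 (15/4), th=3 (15%4)
i=2: r=3+8=11, c=3*2+0=6

11,6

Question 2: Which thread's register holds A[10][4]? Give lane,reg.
r=10⇒gr=2,Rb=1  c=4⇒th=2,odd=0
L=2*4+2=10  i=1*2+0=2

10,2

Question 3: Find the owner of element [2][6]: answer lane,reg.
11,0

r:2=>grp=2,rB=0  c:6=>tig=3,lo=0
L=2*4+3=11  i=0*2+0=0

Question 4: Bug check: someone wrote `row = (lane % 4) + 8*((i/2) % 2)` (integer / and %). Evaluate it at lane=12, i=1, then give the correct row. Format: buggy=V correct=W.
`(lane % 4) + 8*((i/2) % 2)`[12,1]=>0
12: grp=3,tig=0
[1] (3+0,0*2+1) = (3,1)
row: 0 vs 3

buggy=0 correct=3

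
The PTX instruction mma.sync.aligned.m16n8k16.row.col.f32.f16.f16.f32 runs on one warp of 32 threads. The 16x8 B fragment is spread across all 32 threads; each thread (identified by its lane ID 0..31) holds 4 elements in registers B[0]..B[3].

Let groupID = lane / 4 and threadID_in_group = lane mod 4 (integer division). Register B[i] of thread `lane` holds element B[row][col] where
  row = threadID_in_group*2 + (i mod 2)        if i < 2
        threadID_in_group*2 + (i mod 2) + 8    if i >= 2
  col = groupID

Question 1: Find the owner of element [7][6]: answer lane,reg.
c:6=>grp=6  r:7=>rB=0,tig=3,lo=1
L=6*4+3=27  i=0*2+1=1

27,1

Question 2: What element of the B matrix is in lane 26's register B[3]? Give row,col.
13,6

26: grp=6,tig=2
[3] (2*2+1+8,6) = (13,6)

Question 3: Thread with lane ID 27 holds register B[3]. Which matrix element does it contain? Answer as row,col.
lane 27->27/4=6, 27 mod 4=3
i=3  r:2·3+1+8->15  c:6

15,6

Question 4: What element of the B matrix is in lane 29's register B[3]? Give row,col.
lane 29=>29/4=7, 29 mod 4=1
i=3  r:2·1+1+8=>11  c:7

11,7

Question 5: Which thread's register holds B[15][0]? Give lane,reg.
c:0=>grp=0  r:15=>rB=1,tig=3,lo=1
L=0*4+3=3  i=1*2+1=3

3,3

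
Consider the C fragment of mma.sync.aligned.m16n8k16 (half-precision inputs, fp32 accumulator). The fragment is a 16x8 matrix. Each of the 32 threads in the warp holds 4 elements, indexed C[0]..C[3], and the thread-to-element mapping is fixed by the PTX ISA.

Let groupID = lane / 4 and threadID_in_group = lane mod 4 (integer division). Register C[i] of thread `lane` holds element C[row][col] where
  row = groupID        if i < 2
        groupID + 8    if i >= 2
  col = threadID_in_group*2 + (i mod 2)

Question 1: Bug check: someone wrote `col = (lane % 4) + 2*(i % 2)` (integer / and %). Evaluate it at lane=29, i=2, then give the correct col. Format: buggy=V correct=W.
buggy=1 correct=2

`(lane % 4) + 2*(i % 2)`[29,2]->1
lane 29: gid=7 (29/4), tid=1 (29%4)
i=2: r=7+8=15, c=1*2+0=2
col: 1 vs 2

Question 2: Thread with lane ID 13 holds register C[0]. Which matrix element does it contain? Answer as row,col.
lane 13->13/4=3, 13 mod 4=1
i=0  r:3+0->3  c:2·1+0->2

3,2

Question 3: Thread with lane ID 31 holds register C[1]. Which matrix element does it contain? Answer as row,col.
7,7

lane 31->31/4=7, 31 mod 4=3
i=1  r:7+0->7  c:2·3+1->7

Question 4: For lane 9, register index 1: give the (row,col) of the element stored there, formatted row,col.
L=9⇒gr=9>>2=2, th=9&3=1
[1]⇒row 2+0=2  col 1·2+1=3

2,3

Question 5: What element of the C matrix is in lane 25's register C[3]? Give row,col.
14,3

L=25->g=25>>2=6, t=25&3=1
[3]->row 6+8=14  col 1·2+1=3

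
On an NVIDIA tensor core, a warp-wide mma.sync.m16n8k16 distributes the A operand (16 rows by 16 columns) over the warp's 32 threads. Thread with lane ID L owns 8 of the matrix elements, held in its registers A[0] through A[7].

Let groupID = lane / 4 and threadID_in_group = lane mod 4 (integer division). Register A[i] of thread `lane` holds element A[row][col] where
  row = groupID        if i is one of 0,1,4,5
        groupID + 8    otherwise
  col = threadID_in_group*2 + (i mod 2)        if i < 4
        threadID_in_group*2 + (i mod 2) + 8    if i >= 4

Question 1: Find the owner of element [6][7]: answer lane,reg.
r=6->g=6,rb=0  c=7->cb=0,t=3,b0=1
L=6*4+3=27  i=0*4+0*2+1=1

27,1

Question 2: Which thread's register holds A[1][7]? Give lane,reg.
r=1→G=1,rhi=0  c=7→chi=0,T=3,p=1
L=1*4+3=7  i=0*4+0*2+1=1

7,1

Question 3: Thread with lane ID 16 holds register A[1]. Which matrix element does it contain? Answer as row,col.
L=16→G=16>>2=4, T=16&3=0
[1]→row 4+0=4  col 0·2+1+0=1

4,1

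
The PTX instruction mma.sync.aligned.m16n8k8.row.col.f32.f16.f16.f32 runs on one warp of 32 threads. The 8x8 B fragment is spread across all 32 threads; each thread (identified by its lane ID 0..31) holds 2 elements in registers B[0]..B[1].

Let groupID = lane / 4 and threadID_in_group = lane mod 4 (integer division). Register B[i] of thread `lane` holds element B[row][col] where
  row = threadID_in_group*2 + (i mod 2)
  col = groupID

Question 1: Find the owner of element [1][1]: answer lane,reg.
4,1

c=1⇒gr=1  r=1⇒th=0,odd=1
L=1*4+0=4  i=1=1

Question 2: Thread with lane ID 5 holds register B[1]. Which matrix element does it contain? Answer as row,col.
3,1

L=5⇒gr=5>>2=1, th=5&3=1
[1]⇒row 1·2+1=3  col gr=1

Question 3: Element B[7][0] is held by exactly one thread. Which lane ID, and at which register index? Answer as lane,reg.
3,1

c=0->g=0  r=7->t=3,b0=1
L=0*4+3=3  i=1=1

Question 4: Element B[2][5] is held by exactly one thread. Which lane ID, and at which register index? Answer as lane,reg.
c=5->g=5  r=2->t=1,b0=0
L=5*4+1=21  i=0=0

21,0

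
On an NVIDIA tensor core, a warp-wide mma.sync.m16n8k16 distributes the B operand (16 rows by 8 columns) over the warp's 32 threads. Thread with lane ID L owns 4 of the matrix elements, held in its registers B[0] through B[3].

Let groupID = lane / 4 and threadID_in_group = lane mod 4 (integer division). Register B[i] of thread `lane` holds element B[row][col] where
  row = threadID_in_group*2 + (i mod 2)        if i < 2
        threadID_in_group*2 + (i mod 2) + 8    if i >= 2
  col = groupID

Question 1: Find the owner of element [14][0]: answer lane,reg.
3,2

c: 0->gid=0  r: 14->r8=1,tid=3,i&1=0
L=0*4+3=3  i=1*2+0=2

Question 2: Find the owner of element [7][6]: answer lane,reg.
27,1

c: 6->gid=6  r: 7->r8=0,tid=3,i&1=1
L=6*4+3=27  i=0*2+1=1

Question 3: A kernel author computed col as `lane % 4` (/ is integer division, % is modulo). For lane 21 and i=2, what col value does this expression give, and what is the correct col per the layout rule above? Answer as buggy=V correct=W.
buggy=1 correct=5

`lane % 4`[21,2]->1
lane 21: gid=5 (21/4), tid=1 (21%4)
i=2: r=1*2+0+8=10, c=gid=5
col: 1 vs 5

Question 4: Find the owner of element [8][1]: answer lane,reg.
4,2

c=1→G=1  r=8→rhi=1,T=0,p=0
L=1*4+0=4  i=1*2+0=2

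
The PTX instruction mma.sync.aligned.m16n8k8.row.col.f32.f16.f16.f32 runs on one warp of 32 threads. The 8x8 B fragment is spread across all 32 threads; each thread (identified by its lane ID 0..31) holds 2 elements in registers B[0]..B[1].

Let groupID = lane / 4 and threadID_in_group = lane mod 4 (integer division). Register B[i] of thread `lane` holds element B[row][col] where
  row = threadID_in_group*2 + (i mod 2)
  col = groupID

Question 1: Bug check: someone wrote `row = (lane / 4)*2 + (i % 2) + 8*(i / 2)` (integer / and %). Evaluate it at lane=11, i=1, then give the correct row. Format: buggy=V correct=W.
`(lane / 4)*2 + (i % 2) + 8*(i / 2)`[11,1]->5
lane 11->11/4=2, 11 mod 4=3
i=1  r:2·3+1->7  c:2
row: 5 vs 7

buggy=5 correct=7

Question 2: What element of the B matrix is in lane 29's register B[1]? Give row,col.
lane 29->29/4=7, 29 mod 4=1
i=1  r:2·1+1->3  c:7

3,7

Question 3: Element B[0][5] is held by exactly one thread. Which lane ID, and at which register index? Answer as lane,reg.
20,0

c: 5->gid=5  r: 0->tid=0,i&1=0
L=5*4+0=20  i=0=0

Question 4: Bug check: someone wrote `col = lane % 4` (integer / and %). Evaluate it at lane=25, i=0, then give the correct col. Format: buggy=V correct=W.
buggy=1 correct=6

`lane % 4`[25,0]→1
25: G=6,T=1
[0] (1*2+0,6) = (2,6)
col: 1 vs 6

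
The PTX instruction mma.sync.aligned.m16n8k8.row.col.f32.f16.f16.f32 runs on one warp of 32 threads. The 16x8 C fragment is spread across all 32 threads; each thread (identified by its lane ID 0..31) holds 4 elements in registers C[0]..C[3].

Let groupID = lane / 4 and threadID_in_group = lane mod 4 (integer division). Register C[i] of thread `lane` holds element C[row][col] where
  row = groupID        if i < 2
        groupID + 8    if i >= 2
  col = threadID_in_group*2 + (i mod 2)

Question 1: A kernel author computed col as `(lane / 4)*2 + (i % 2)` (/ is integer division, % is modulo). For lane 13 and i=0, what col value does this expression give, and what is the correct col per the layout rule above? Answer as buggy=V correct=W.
buggy=6 correct=2

`(lane / 4)*2 + (i % 2)`[13,0]⇒6
lane 13: gr=3 (13/4), th=1 (13%4)
i=0: r=3+0=3, c=1*2+0=2
col: 6 vs 2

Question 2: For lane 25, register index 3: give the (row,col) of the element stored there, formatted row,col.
14,3

L=25=>grp=25>>2=6, tig=25&3=1
[3]=>row 6+8=14  col 1·2+1=3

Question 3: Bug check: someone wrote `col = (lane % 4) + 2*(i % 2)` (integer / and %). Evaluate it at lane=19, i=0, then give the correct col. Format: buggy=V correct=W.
buggy=3 correct=6

`(lane % 4) + 2*(i % 2)`[19,0]->3
L=19->gid=19>>2=4, tid=19&3=3
[0]->row 4+0=4  col 3·2+0=6
col: 3 vs 6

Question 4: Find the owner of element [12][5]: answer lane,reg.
18,3

r=12→G=4,rhi=1  c=5→T=2,p=1
L=4*4+2=18  i=1*2+1=3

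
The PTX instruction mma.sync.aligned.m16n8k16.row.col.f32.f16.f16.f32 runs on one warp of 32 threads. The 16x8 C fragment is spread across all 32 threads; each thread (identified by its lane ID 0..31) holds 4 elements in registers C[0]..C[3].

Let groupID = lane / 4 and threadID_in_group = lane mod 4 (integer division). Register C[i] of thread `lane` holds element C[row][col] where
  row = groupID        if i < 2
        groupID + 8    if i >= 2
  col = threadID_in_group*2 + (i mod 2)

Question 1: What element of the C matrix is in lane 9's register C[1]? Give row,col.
lane 9→9/4=2, 9 mod 4=1
i=1  r:2+0→2  c:2·1+1→3

2,3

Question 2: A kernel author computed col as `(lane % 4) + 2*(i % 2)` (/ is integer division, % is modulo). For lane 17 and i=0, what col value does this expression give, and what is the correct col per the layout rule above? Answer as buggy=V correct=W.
buggy=1 correct=2

`(lane % 4) + 2*(i % 2)`[17,0]=>1
lane 17: grp=4 (17/4), tig=1 (17%4)
i=0: r=4+0=4, c=1*2+0=2
col: 1 vs 2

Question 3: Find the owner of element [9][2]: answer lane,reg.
5,2

r=9→G=1,rhi=1  c=2→T=1,p=0
L=1*4+1=5  i=1*2+0=2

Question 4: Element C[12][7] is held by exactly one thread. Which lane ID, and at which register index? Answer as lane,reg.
r=12->g=4,rb=1  c=7->t=3,b0=1
L=4*4+3=19  i=1*2+1=3

19,3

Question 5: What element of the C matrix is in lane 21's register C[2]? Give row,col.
lane 21: G=5 (21/4), T=1 (21%4)
i=2: r=5+8=13, c=1*2+0=2

13,2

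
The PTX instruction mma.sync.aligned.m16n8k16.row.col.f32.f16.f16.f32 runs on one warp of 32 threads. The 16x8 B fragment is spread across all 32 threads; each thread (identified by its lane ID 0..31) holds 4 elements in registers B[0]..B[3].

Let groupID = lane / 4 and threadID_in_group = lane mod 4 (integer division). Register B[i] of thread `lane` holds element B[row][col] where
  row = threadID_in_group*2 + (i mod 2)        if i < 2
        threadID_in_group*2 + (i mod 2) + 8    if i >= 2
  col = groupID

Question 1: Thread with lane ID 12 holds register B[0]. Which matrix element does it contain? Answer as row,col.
lane 12: grp=3 (12/4), tig=0 (12%4)
i=0: r=0*2+0+0=0, c=grp=3

0,3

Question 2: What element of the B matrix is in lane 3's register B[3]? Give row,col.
15,0

L=3->gid=3>>2=0, tid=3&3=3
[3]->row 3·2+1+8=15  col gid=0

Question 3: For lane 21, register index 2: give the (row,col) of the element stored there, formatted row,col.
10,5

L=21→G=21>>2=5, T=21&3=1
[2]→row 1·2+0+8=10  col G=5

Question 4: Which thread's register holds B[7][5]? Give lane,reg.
c=5→G=5  r=7→rhi=0,T=3,p=1
L=5*4+3=23  i=0*2+1=1

23,1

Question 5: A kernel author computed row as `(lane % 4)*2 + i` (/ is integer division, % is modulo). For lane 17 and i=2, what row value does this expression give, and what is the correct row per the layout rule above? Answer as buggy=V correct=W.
buggy=4 correct=10

`(lane % 4)*2 + i`[17,2]->4
lane 17: gid=4 (17/4), tid=1 (17%4)
i=2: r=1*2+0+8=10, c=gid=4
row: 4 vs 10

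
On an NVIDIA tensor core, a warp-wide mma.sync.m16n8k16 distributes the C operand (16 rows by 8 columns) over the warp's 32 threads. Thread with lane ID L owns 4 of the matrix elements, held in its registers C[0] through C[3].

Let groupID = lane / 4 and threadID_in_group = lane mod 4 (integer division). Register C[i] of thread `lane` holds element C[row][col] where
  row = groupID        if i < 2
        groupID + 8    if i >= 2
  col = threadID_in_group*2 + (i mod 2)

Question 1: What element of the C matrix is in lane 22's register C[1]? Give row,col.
5,5

22: g=5,t=2
[1] (5+0,2*2+1) = (5,5)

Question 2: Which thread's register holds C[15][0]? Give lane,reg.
r=15->g=7,rb=1  c=0->t=0,b0=0
L=7*4+0=28  i=1*2+0=2

28,2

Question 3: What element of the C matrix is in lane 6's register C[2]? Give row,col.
6: gid=1,tid=2
[2] (1+8,2*2+0) = (9,4)

9,4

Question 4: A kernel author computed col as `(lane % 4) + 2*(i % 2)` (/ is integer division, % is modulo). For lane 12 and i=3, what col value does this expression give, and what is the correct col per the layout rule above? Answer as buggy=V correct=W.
buggy=2 correct=1

`(lane % 4) + 2*(i % 2)`[12,3]->2
lane 12: g=3 (12/4), t=0 (12%4)
i=3: r=3+8=11, c=0*2+1=1
col: 2 vs 1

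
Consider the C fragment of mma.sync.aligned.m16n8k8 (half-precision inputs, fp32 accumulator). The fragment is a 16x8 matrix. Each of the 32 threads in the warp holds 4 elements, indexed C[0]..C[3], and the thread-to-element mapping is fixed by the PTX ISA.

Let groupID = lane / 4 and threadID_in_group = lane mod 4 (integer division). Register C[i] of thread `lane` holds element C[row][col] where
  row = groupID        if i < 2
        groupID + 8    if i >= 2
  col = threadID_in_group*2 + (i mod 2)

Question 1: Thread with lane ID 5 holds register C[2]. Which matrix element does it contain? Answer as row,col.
L=5->gid=5>>2=1, tid=5&3=1
[2]->row 1+8=9  col 1·2+0=2

9,2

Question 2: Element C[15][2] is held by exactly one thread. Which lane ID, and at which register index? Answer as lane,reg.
r=15→G=7,rhi=1  c=2→T=1,p=0
L=7*4+1=29  i=1*2+0=2

29,2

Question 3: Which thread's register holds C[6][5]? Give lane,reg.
26,1

r=6->g=6,rb=0  c=5->t=2,b0=1
L=6*4+2=26  i=0*2+1=1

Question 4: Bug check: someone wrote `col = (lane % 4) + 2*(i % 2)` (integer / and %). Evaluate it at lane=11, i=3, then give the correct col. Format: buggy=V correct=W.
`(lane % 4) + 2*(i % 2)`[11,3]⇒5
lane 11: gr=2 (11/4), th=3 (11%4)
i=3: r=2+8=10, c=3*2+1=7
col: 5 vs 7

buggy=5 correct=7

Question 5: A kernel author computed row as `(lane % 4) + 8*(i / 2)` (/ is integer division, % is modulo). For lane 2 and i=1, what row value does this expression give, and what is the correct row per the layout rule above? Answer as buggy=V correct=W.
`(lane % 4) + 8*(i / 2)`[2,1]->2
L=2->gid=2>>2=0, tid=2&3=2
[1]->row 0+0=0  col 2·2+1=5
row: 2 vs 0

buggy=2 correct=0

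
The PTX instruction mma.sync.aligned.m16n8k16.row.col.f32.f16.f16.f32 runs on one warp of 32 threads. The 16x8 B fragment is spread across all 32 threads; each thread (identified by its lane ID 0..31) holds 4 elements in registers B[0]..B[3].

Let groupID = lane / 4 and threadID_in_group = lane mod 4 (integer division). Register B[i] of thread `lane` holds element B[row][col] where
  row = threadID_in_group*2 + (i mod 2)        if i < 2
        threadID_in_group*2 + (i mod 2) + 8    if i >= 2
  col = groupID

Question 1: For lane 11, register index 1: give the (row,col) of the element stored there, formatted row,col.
7,2

lane 11: grp=2 (11/4), tig=3 (11%4)
i=1: r=3*2+1+0=7, c=grp=2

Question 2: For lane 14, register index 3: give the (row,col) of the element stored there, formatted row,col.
13,3

lane 14: gr=3 (14/4), th=2 (14%4)
i=3: r=2*2+1+8=13, c=gr=3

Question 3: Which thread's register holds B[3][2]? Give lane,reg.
c=2->g=2  r=3->rb=0,t=1,b0=1
L=2*4+1=9  i=0*2+1=1

9,1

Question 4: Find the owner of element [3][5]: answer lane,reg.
c:5=>grp=5  r:3=>rB=0,tig=1,lo=1
L=5*4+1=21  i=0*2+1=1

21,1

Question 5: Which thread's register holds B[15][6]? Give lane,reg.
c=6->g=6  r=15->rb=1,t=3,b0=1
L=6*4+3=27  i=1*2+1=3

27,3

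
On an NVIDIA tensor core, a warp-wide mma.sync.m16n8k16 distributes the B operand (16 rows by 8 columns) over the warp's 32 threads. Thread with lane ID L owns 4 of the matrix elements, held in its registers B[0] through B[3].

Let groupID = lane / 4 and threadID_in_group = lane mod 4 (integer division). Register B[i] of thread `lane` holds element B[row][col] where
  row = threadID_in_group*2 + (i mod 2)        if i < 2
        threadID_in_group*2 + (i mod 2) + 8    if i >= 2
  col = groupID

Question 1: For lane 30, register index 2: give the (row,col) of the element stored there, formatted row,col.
12,7

L=30->gid=30>>2=7, tid=30&3=2
[2]->row 2·2+0+8=12  col gid=7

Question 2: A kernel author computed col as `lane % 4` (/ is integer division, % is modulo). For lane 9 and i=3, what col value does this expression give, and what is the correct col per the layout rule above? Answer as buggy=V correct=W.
buggy=1 correct=2

`lane % 4`[9,3]→1
L=9→G=9>>2=2, T=9&3=1
[3]→row 1·2+1+8=11  col G=2
col: 1 vs 2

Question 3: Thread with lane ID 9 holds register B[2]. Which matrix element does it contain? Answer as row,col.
10,2

9: g=2,t=1
[2] (1*2+0+8,2) = (10,2)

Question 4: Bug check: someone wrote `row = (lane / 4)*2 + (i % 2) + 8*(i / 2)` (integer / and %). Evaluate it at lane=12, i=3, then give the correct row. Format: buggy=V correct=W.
`(lane / 4)*2 + (i % 2) + 8*(i / 2)`[12,3]->15
L=12->gid=12>>2=3, tid=12&3=0
[3]->row 0·2+1+8=9  col gid=3
row: 15 vs 9

buggy=15 correct=9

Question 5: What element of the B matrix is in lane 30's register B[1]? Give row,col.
lane 30: grp=7 (30/4), tig=2 (30%4)
i=1: r=2*2+1+0=5, c=grp=7

5,7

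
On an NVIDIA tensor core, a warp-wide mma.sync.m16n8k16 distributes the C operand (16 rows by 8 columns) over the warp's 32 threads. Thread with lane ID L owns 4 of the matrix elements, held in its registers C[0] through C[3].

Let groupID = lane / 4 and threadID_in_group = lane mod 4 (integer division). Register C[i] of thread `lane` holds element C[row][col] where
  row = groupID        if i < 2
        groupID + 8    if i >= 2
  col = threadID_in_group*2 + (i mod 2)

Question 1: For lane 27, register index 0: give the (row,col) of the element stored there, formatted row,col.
lane 27: g=6 (27/4), t=3 (27%4)
i=0: r=6+0=6, c=3*2+0=6

6,6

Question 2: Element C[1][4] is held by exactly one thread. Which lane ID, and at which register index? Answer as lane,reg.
r:1=>grp=1,rB=0  c:4=>tig=2,lo=0
L=1*4+2=6  i=0*2+0=0

6,0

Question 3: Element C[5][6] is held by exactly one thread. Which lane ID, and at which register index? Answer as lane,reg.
r=5->g=5,rb=0  c=6->t=3,b0=0
L=5*4+3=23  i=0*2+0=0

23,0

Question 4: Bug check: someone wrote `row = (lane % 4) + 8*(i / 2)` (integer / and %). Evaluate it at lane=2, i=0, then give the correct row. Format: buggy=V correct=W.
buggy=2 correct=0

`(lane % 4) + 8*(i / 2)`[2,0]->2
lane 2: g=0 (2/4), t=2 (2%4)
i=0: r=0+0=0, c=2*2+0=4
row: 2 vs 0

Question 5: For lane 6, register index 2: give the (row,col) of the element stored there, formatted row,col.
9,4

lane 6->6/4=1, 6 mod 4=2
i=2  r:1+8->9  c:2·2+0->4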